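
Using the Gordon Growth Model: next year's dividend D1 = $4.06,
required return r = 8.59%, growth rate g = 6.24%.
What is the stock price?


Formula: P = D1 / (r - g)
Spread: r - g = 0.0859 - 0.0624 = 0.0235
Substituting: P = $4.06 / 0.0235
P = $172.77

$172.77


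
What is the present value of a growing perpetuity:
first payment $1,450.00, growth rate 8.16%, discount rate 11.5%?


Formula: PV = C / (r - g)
Spread: r - g = 0.115 - 0.0816 = 0.0334
Substituting: PV = $1,450.00 / 0.0334
PV = $43,413.17

$43,413.17


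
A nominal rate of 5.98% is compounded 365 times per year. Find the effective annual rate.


Formula: EAR = (1 + r/m)^m - 1
Period rate: r/m = 0.0598 / 365 = 0.000164
Compounding: (1 + 0.000164)^365 = 1.061619
EAR = 1.061619 - 1 = 0.061619

0.061619


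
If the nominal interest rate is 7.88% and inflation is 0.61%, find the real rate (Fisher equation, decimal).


Formula: (1 + r_real) = (1 + r_nom) / (1 + inflation)
Substituting: (1 + r_real) = 1.0788 / 1.0061
(1 + r_real) = 1.072259
r_real = 1.072259 - 1 = 0.072259

0.072259


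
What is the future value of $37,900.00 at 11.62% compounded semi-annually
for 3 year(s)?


Formula: FV = P * (1 + r/m)^(m*t)
Period rate: r/m = 0.1162 / 2 = 0.0581
Total periods: m*t = 2 * 3 = 6
Growth factor: (1 + 0.0581)^6 = 1.403332
FV = $37,900.00 * 1.403332 = $53,186.27

$53,186.27


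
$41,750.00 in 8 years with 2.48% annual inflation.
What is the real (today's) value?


Formula: Real value = nominal / (1 + inflation)^years
Price level: (1 + 0.0248)^8 = 1.216502
Real value = $41,750.00 / 1.216502 = $34,319.70

$34,319.70


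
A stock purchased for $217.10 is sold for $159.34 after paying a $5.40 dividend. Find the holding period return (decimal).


Formula: HPR = (P1 - P0 + D) / P0
Gain: $159.34 - $217.10 + $5.40 = -$52.36
HPR = -$52.36 / $217.10 = -0.2412

-0.2412


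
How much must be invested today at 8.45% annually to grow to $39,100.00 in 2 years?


Formula: PV = FV / (1 + r)^n
Substituting: PV = $39,100.00 / (1 + 0.0845)^2
Discount factor: (1.0845)^2 = 1.17614
PV = $39,100.00 / 1.17614 = $33,244.33

$33,244.33


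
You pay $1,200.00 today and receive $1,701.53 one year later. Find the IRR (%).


Formula: IRR = C1/C0 - 1
Substituting: IRR = $1,701.53 / $1,200.00 - 1
Ratio: 1.417942 - 1 = 0.417942
IRR = 41.7942%

41.7942%


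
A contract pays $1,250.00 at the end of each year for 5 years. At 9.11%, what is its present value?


Formula: PV = PMT * (1 - (1+r)^(-n)) / r
Discount factor: (1 + 0.0911)^(-5) = 0.646662
Bracket: 1 - 0.646662 = 0.353338
PV = $1,250.00 * 0.353338 / 0.0911 = $4,848.22

$4,848.22


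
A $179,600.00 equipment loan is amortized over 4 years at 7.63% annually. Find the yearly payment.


Formula: PMT = PV * r / (1 - (1+r)^(-n))
Denominator: 1 - (1 + 0.0763)^(-4) = 0.254811
Numerator: $179,600.00 * 0.0763 = 13703.48
PMT = 13703.48 / 0.254811 = $53,779.07

$53,779.07


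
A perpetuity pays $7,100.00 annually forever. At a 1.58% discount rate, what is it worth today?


Formula: PV = C / r
Substituting: PV = $7,100.00 / 0.0158
PV = $449,367.09

$449,367.09


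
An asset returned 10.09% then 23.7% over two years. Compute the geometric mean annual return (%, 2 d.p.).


Formula: Geometric mean = ((1+r1)*(1+r2))^(1/2) - 1
Product: (1 + 0.1009) * (1 + 0.237) = 1.1009 * 1.237 = 1.361813
Square root: 1.361813^0.5 = 1.166968
Geometric mean = 1.166968 - 1 = 0.166968
As percentage: 16.70%

16.70%


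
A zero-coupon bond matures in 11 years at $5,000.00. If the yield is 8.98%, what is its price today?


Formula: Price = FV / (1 + r)^n
Substituting: Price = $5,000.00 / (1 + 0.0898)^11
Discount factor: (1.0898)^11 = 2.575223
Price = $5,000.00 / 2.575223 = $1,941.58

$1,941.58


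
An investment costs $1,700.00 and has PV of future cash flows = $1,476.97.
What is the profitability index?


Formula: PI = PV(cash flows) / initial investment
Substituting: PI = $1,476.97 / $1,700.00
PI = 0.8688

0.8688


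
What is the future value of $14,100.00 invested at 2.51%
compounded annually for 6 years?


Formula: FV = P * (1 + r)^n
Substituting: FV = $14,100.00 * (1 + 0.0251)^6
Growth factor: (1.0251)^6 = 1.160372
FV = $14,100.00 * 1.160372 = $16,361.25

$16,361.25


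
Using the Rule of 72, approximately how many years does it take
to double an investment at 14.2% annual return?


Formula: Years ≈ 72 / r
Substituting: Years ≈ 72 / 14.2
Years ≈ 5.1

5.1 years


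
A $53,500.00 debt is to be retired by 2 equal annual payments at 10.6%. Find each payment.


Formula: PMT = PV * r / (1 - (1+r)^(-n))
Denominator: 1 - (1 + 0.106)^(-2) = 0.182496
Numerator: $53,500.00 * 0.106 = 5671.0
PMT = 5671.0 / 0.182496 = $31,074.61

$31,074.61


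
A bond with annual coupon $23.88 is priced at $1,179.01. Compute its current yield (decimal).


Formula: Current yield = annual coupon / price
Substituting: CY = $23.88 / $1,179.01
CY = 0.020254

0.020254


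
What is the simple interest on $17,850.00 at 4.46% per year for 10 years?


Formula: I = P * r * t
Substituting: I = $17,850.00 * 0.0446 * 10
Step: I = $17,850.00 * 0.446
I = $7,961.10

$7,961.10


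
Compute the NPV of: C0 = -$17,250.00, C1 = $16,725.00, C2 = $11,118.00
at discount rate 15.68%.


Formula: NPV = C0 + C1/(1+r) + C2/(1+r)^2
Discount C1: $16,725.00 / (1 + 0.1568) = $14,457.99
Discount C2: $11,118.00 / (1 + 0.1568)^2 = $8,308.26
NPV = -$17,250.00 + $14,457.99 + $8,308.26 = $5,516.25

$5,516.25


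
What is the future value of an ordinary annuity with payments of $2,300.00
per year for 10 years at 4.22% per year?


Formula: FV = PMT * ((1+r)^n - 1) / r
Growth factor: (1 + 0.0422)^10 = 1.511857
Numerator: 1.511857 - 1 = 0.511857
FV = $2,300.00 * 0.511857 / 0.0422 = $27,897.41

$27,897.41


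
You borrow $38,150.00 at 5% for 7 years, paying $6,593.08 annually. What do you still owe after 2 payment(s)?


Formula: Balance = PV*(1+r)^k - PMT*((1+r)^k - 1)/r
Growth: (1 + 0.05)^2 = 1.1025
Accumulated factor: ((1+r)^k - 1)/r = 2.05
Balance = $38,150.00 * 1.1025 - $6,593.08 * 2.05
Balance = $28,544.56

$28,544.56


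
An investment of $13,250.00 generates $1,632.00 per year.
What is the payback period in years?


Formula: Payback = investment / annual cash flow
Substituting: Payback = $13,250.00 / $1,632.00
Payback = 8.1189 years

8.1189 years


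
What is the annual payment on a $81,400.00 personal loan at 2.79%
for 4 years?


Formula: PMT = PV * r / (1 - (1+r)^(-n))
Denominator: 1 - (1 + 0.0279)^(-4) = 0.10423
Numerator: $81,400.00 * 0.0279 = 2271.06
PMT = 2271.06 / 0.10423 = $21,788.94

$21,788.94


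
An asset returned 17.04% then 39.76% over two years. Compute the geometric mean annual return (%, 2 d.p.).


Formula: Geometric mean = ((1+r1)*(1+r2))^(1/2) - 1
Product: (1 + 0.1704) * (1 + 0.3976) = 1.1704 * 1.3976 = 1.635751
Square root: 1.635751^0.5 = 1.278965
Geometric mean = 1.278965 - 1 = 0.278965
As percentage: 27.90%

27.90%


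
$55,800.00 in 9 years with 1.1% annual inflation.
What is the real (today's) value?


Formula: Real value = nominal / (1 + inflation)^years
Price level: (1 + 0.011)^9 = 1.10347
Real value = $55,800.00 / 1.10347 = $50,567.77

$50,567.77


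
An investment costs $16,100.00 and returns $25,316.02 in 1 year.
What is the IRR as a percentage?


Formula: IRR = C1/C0 - 1
Substituting: IRR = $25,316.02 / $16,100.00 - 1
Ratio: 1.572424 - 1 = 0.572424
IRR = 57.2424%

57.2424%


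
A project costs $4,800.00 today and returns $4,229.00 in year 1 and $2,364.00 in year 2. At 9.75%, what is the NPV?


Formula: NPV = C0 + C1/(1+r) + C2/(1+r)^2
Discount C1: $4,229.00 / (1 + 0.0975) = $3,853.30
Discount C2: $2,364.00 / (1 + 0.0975)^2 = $1,962.63
NPV = -$4,800.00 + $3,853.30 + $1,962.63 = $1,015.93

$1,015.93


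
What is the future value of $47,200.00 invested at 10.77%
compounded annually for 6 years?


Formula: FV = P * (1 + r)^n
Substituting: FV = $47,200.00 * (1 + 0.1077)^6
Growth factor: (1.1077)^6 = 1.847281
FV = $47,200.00 * 1.847281 = $87,191.66

$87,191.66


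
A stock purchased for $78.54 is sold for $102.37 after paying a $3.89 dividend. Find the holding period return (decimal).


Formula: HPR = (P1 - P0 + D) / P0
Gain: $102.37 - $78.54 + $3.89 = $27.72
HPR = $27.72 / $78.54 = 0.3529

0.3529


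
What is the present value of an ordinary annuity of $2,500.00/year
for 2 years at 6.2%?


Formula: PV = PMT * (1 - (1+r)^(-n)) / r
Discount factor: (1 + 0.062)^(-2) = 0.886647
Bracket: 1 - 0.886647 = 0.113353
PV = $2,500.00 * 0.113353 / 0.062 = $4,570.67

$4,570.67


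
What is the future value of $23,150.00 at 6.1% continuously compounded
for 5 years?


Formula: FV = P * e^(r*t)
Exponent: r*t = 0.061 * 5 = 0.305
e^(0.305) = 1.356625
FV = $23,150.00 * 1.356625 = $31,405.87

$31,405.87


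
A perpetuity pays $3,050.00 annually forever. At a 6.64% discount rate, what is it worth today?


Formula: PV = C / r
Substituting: PV = $3,050.00 / 0.0664
PV = $45,933.73

$45,933.73


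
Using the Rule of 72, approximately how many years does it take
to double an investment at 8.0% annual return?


Formula: Years ≈ 72 / r
Substituting: Years ≈ 72 / 8.0
Years ≈ 9.0

9.0 years


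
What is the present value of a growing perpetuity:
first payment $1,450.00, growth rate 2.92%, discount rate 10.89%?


Formula: PV = C / (r - g)
Spread: r - g = 0.1089 - 0.0292 = 0.0797
Substituting: PV = $1,450.00 / 0.0797
PV = $18,193.22

$18,193.22


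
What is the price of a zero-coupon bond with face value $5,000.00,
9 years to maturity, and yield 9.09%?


Formula: Price = FV / (1 + r)^n
Substituting: Price = $5,000.00 / (1 + 0.0909)^9
Discount factor: (1.0909)^9 = 2.188086
Price = $5,000.00 / 2.188086 = $2,285.10

$2,285.10


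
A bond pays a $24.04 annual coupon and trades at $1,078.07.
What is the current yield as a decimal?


Formula: Current yield = annual coupon / price
Substituting: CY = $24.04 / $1,078.07
CY = 0.022299

0.022299


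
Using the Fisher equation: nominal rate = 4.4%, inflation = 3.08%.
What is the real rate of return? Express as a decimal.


Formula: (1 + r_real) = (1 + r_nom) / (1 + inflation)
Substituting: (1 + r_real) = 1.044 / 1.0308
(1 + r_real) = 1.012806
r_real = 1.012806 - 1 = 0.012806

0.012806


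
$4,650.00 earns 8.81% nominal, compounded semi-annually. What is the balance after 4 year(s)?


Formula: FV = P * (1 + r/m)^(m*t)
Period rate: r/m = 0.0881 / 2 = 0.04405
Total periods: m*t = 2 * 4 = 8
Growth factor: (1 + 0.04405)^8 = 1.411791
FV = $4,650.00 * 1.411791 = $6,564.83

$6,564.83


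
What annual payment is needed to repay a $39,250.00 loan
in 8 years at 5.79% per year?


Formula: PMT = PV * r / (1 - (1+r)^(-n))
Denominator: 1 - (1 + 0.0579)^(-8) = 0.362554
Numerator: $39,250.00 * 0.0579 = 2272.575
PMT = 2272.575 / 0.362554 = $6,268.23

$6,268.23


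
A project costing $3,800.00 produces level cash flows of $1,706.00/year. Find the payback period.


Formula: Payback = investment / annual cash flow
Substituting: Payback = $3,800.00 / $1,706.00
Payback = 2.2274 years

2.2274 years


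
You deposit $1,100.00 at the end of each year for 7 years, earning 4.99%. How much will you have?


Formula: FV = PMT * ((1+r)^n - 1) / r
Growth factor: (1 + 0.0499)^7 = 1.406163
Numerator: 1.406163 - 1 = 0.406163
FV = $1,100.00 * 0.406163 / 0.0499 = $8,953.48

$8,953.48


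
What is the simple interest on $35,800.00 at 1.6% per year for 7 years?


Formula: I = P * r * t
Substituting: I = $35,800.00 * 0.016 * 7
Step: I = $35,800.00 * 0.112
I = $4,009.60

$4,009.60


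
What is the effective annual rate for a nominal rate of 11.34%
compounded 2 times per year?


Formula: EAR = (1 + r/m)^m - 1
Period rate: r/m = 0.1134 / 2 = 0.0567
Compounding: (1 + 0.0567)^2 = 1.116615
EAR = 1.116615 - 1 = 0.116615

0.116615


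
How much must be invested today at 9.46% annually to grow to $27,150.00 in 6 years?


Formula: PV = FV / (1 + r)^n
Substituting: PV = $27,150.00 / (1 + 0.0946)^6
Discount factor: (1.0946)^6 = 1.720017
PV = $27,150.00 / 1.720017 = $15,784.73

$15,784.73


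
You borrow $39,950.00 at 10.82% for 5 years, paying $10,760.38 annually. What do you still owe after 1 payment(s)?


Formula: Balance = PV*(1+r)^k - PMT*((1+r)^k - 1)/r
Growth: (1 + 0.1082)^1 = 1.1082
Accumulated factor: ((1+r)^k - 1)/r = 1.0
Balance = $39,950.00 * 1.1082 - $10,760.38 * 1.0
Balance = $33,512.21

$33,512.21


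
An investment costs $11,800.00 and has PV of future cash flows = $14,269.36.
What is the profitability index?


Formula: PI = PV(cash flows) / initial investment
Substituting: PI = $14,269.36 / $11,800.00
PI = 1.2093

1.2093


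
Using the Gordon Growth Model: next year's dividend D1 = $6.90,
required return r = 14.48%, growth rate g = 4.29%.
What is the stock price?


Formula: P = D1 / (r - g)
Spread: r - g = 0.1448 - 0.0429 = 0.1019
Substituting: P = $6.90 / 0.1019
P = $67.71

$67.71


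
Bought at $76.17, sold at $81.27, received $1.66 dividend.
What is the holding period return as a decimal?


Formula: HPR = (P1 - P0 + D) / P0
Gain: $81.27 - $76.17 + $1.66 = $6.76
HPR = $6.76 / $76.17 = 0.0887

0.0887


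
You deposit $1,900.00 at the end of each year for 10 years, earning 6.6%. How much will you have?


Formula: FV = PMT * ((1+r)^n - 1) / r
Growth factor: (1 + 0.066)^10 = 1.894838
Numerator: 1.894838 - 1 = 0.894838
FV = $1,900.00 * 0.894838 / 0.066 = $25,760.48

$25,760.48


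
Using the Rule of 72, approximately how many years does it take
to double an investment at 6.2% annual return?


Formula: Years ≈ 72 / r
Substituting: Years ≈ 72 / 6.2
Years ≈ 11.6

11.6 years


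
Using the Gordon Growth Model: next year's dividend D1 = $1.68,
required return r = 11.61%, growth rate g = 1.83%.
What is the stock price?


Formula: P = D1 / (r - g)
Spread: r - g = 0.1161 - 0.0183 = 0.0978
Substituting: P = $1.68 / 0.0978
P = $17.18

$17.18


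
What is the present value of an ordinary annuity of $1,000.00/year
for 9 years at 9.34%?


Formula: PV = PMT * (1 - (1+r)^(-n)) / r
Discount factor: (1 + 0.0934)^(-9) = 0.447701
Bracket: 1 - 0.447701 = 0.552299
PV = $1,000.00 * 0.552299 / 0.0934 = $5,913.26

$5,913.26


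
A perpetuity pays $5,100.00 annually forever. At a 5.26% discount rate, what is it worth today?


Formula: PV = C / r
Substituting: PV = $5,100.00 / 0.0526
PV = $96,958.17

$96,958.17


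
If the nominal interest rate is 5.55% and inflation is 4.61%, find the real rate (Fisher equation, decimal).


Formula: (1 + r_real) = (1 + r_nom) / (1 + inflation)
Substituting: (1 + r_real) = 1.0555 / 1.0461
(1 + r_real) = 1.008986
r_real = 1.008986 - 1 = 0.008986

0.008986


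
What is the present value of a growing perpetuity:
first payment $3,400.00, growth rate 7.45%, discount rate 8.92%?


Formula: PV = C / (r - g)
Spread: r - g = 0.0892 - 0.0745 = 0.0147
Substituting: PV = $3,400.00 / 0.0147
PV = $231,292.52

$231,292.52


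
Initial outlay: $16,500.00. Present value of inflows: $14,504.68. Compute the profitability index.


Formula: PI = PV(cash flows) / initial investment
Substituting: PI = $14,504.68 / $16,500.00
PI = 0.8791

0.8791


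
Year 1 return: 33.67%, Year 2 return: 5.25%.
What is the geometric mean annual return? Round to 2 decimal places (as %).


Formula: Geometric mean = ((1+r1)*(1+r2))^(1/2) - 1
Product: (1 + 0.3367) * (1 + 0.0525) = 1.3367 * 1.0525 = 1.406877
Square root: 1.406877^0.5 = 1.186118
Geometric mean = 1.186118 - 1 = 0.186118
As percentage: 18.61%

18.61%


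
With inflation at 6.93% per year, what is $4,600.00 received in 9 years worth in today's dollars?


Formula: Real value = nominal / (1 + inflation)^years
Price level: (1 + 0.0693)^9 = 1.827663
Real value = $4,600.00 / 1.827663 = $2,516.88

$2,516.88


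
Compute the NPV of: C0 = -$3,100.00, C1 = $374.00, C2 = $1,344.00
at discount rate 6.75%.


Formula: NPV = C0 + C1/(1+r) + C2/(1+r)^2
Discount C1: $374.00 / (1 + 0.0675) = $350.35
Discount C2: $1,344.00 / (1 + 0.0675)^2 = $1,179.41
NPV = -$3,100.00 + $350.35 + $1,179.41 = -$1,570.24

-$1,570.24


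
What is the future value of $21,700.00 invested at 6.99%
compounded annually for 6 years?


Formula: FV = P * (1 + r)^n
Substituting: FV = $21,700.00 * (1 + 0.0699)^6
Growth factor: (1.0699)^6 = 1.499889
FV = $21,700.00 * 1.499889 = $32,547.59

$32,547.59


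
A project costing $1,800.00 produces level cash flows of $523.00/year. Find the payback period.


Formula: Payback = investment / annual cash flow
Substituting: Payback = $1,800.00 / $523.00
Payback = 3.4417 years

3.4417 years


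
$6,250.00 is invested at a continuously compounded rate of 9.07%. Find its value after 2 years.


Formula: FV = P * e^(r*t)
Exponent: r*t = 0.0907 * 2 = 0.1814
e^(0.1814) = 1.198895
FV = $6,250.00 * 1.198895 = $7,493.09

$7,493.09


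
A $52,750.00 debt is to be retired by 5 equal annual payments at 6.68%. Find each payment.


Formula: PMT = PV * r / (1 - (1+r)^(-n))
Denominator: 1 - (1 + 0.0668)^(-5) = 0.276256
Numerator: $52,750.00 * 0.0668 = 3523.7
PMT = 3523.7 / 0.276256 = $12,755.20

$12,755.20


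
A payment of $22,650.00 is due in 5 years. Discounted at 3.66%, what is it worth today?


Formula: PV = FV / (1 + r)^n
Substituting: PV = $22,650.00 / (1 + 0.0366)^5
Discount factor: (1.0366)^5 = 1.196895
PV = $22,650.00 / 1.196895 = $18,923.97

$18,923.97


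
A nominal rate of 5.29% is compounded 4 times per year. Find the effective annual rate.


Formula: EAR = (1 + r/m)^m - 1
Period rate: r/m = 0.0529 / 4 = 0.013225
Compounding: (1 + 0.013225)^4 = 1.053959
EAR = 1.053959 - 1 = 0.053959

0.053959


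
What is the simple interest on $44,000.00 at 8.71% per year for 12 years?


Formula: I = P * r * t
Substituting: I = $44,000.00 * 0.0871 * 12
Step: I = $44,000.00 * 1.0452
I = $45,988.80

$45,988.80


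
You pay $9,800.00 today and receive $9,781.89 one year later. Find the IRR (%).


Formula: IRR = C1/C0 - 1
Substituting: IRR = $9,781.89 / $9,800.00 - 1
Ratio: 0.998152 - 1 = -0.001848
IRR = -0.1848%

-0.1848%


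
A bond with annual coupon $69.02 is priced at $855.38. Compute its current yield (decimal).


Formula: Current yield = annual coupon / price
Substituting: CY = $69.02 / $855.38
CY = 0.080689

0.080689


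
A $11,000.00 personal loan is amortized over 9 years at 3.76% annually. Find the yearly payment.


Formula: PMT = PV * r / (1 - (1+r)^(-n))
Denominator: 1 - (1 + 0.0376)^(-9) = 0.282651
Numerator: $11,000.00 * 0.0376 = 413.6
PMT = 413.6 / 0.282651 = $1,463.29

$1,463.29


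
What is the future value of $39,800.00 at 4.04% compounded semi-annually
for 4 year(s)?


Formula: FV = P * (1 + r/m)^(m*t)
Period rate: r/m = 0.0404 / 2 = 0.0202
Total periods: m*t = 2 * 4 = 8
Growth factor: (1 + 0.0202)^8 = 1.173499
FV = $39,800.00 * 1.173499 = $46,705.24

$46,705.24


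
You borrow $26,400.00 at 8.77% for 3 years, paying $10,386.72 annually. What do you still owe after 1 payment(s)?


Formula: Balance = PV*(1+r)^k - PMT*((1+r)^k - 1)/r
Growth: (1 + 0.0877)^1 = 1.0877
Accumulated factor: ((1+r)^k - 1)/r = 1.0
Balance = $26,400.00 * 1.0877 - $10,386.72 * 1.0
Balance = $18,328.56

$18,328.56


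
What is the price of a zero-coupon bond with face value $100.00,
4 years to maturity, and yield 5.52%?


Formula: Price = FV / (1 + r)^n
Substituting: Price = $100.00 / (1 + 0.0552)^4
Discount factor: (1.0552)^4 = 1.239764
Price = $100.00 / 1.239764 = $80.66

$80.66


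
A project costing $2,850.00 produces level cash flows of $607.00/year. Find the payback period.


Formula: Payback = investment / annual cash flow
Substituting: Payback = $2,850.00 / $607.00
Payback = 4.6952 years

4.6952 years


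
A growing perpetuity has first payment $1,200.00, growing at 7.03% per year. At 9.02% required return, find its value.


Formula: PV = C / (r - g)
Spread: r - g = 0.0902 - 0.0703 = 0.0199
Substituting: PV = $1,200.00 / 0.0199
PV = $60,301.51

$60,301.51


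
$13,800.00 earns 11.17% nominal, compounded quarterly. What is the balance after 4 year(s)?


Formula: FV = P * (1 + r/m)^(m*t)
Period rate: r/m = 0.1117 / 4 = 0.027925
Total periods: m*t = 4 * 4 = 16
Growth factor: (1 + 0.027925)^16 = 1.553756
FV = $13,800.00 * 1.553756 = $21,441.83

$21,441.83


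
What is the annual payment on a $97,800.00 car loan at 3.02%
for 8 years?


Formula: PMT = PV * r / (1 - (1+r)^(-n))
Denominator: 1 - (1 + 0.0302)^(-8) = 0.211816
Numerator: $97,800.00 * 0.0302 = 2953.56
PMT = 2953.56 / 0.211816 = $13,943.99

$13,943.99


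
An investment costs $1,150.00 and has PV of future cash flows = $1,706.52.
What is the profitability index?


Formula: PI = PV(cash flows) / initial investment
Substituting: PI = $1,706.52 / $1,150.00
PI = 1.4839

1.4839


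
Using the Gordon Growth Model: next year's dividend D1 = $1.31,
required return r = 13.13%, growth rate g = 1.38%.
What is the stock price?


Formula: P = D1 / (r - g)
Spread: r - g = 0.1313 - 0.0138 = 0.1175
Substituting: P = $1.31 / 0.1175
P = $11.15

$11.15


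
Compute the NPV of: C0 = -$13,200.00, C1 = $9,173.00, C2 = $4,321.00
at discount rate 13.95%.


Formula: NPV = C0 + C1/(1+r) + C2/(1+r)^2
Discount C1: $9,173.00 / (1 + 0.1395) = $8,050.02
Discount C2: $4,321.00 / (1 + 0.1395)^2 = $3,327.79
NPV = -$13,200.00 + $8,050.02 + $3,327.79 = -$1,822.19

-$1,822.19


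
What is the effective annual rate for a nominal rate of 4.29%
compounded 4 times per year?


Formula: EAR = (1 + r/m)^m - 1
Period rate: r/m = 0.0429 / 4 = 0.010725
Compounding: (1 + 0.010725)^4 = 1.043595
EAR = 1.043595 - 1 = 0.043595

0.043595


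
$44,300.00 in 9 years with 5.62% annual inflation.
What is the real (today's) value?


Formula: Real value = nominal / (1 + inflation)^years
Price level: (1 + 0.0562)^9 = 1.635744
Real value = $44,300.00 / 1.635744 = $27,082.47

$27,082.47


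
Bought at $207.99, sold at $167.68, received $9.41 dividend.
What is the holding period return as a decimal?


Formula: HPR = (P1 - P0 + D) / P0
Gain: $167.68 - $207.99 + $9.41 = -$30.90
HPR = -$30.90 / $207.99 = -0.1486

-0.1486


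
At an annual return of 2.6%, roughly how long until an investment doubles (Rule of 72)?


Formula: Years ≈ 72 / r
Substituting: Years ≈ 72 / 2.6
Years ≈ 27.7

27.7 years


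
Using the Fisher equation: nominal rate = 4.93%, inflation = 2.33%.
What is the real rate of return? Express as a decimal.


Formula: (1 + r_real) = (1 + r_nom) / (1 + inflation)
Substituting: (1 + r_real) = 1.0493 / 1.0233
(1 + r_real) = 1.025408
r_real = 1.025408 - 1 = 0.025408

0.025408


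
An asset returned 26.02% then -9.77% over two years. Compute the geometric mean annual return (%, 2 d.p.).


Formula: Geometric mean = ((1+r1)*(1+r2))^(1/2) - 1
Product: (1 + 0.2602) * (1 + -0.0977) = 1.2602 * 0.9023 = 1.137078
Square root: 1.137078^0.5 = 1.066339
Geometric mean = 1.066339 - 1 = 0.066339
As percentage: 6.63%

6.63%


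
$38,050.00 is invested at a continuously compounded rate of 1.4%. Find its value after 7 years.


Formula: FV = P * e^(r*t)
Exponent: r*t = 0.014 * 7 = 0.098
e^(0.098) = 1.102963
FV = $38,050.00 * 1.102963 = $41,967.73

$41,967.73


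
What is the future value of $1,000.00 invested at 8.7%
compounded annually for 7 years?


Formula: FV = P * (1 + r)^n
Substituting: FV = $1,000.00 * (1 + 0.087)^7
Growth factor: (1.087)^7 = 1.793109
FV = $1,000.00 * 1.793109 = $1,793.11

$1,793.11


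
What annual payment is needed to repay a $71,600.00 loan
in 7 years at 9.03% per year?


Formula: PMT = PV * r / (1 - (1+r)^(-n))
Denominator: 1 - (1 + 0.0903)^(-7) = 0.454019
Numerator: $71,600.00 * 0.0903 = 6465.48
PMT = 6465.48 / 0.454019 = $14,240.56

$14,240.56


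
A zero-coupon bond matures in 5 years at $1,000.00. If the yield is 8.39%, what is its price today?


Formula: Price = FV / (1 + r)^n
Substituting: Price = $1,000.00 / (1 + 0.0839)^5
Discount factor: (1.0839)^5 = 1.49605
Price = $1,000.00 / 1.49605 = $668.43

$668.43


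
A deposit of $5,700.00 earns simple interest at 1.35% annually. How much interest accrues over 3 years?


Formula: I = P * r * t
Substituting: I = $5,700.00 * 0.0135 * 3
Step: I = $5,700.00 * 0.0405
I = $230.85

$230.85


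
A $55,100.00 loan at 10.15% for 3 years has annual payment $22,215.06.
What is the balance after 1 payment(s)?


Formula: Balance = PV*(1+r)^k - PMT*((1+r)^k - 1)/r
Growth: (1 + 0.1015)^1 = 1.1015
Accumulated factor: ((1+r)^k - 1)/r = 1.0
Balance = $55,100.00 * 1.1015 - $22,215.06 * 1.0
Balance = $38,477.59

$38,477.59


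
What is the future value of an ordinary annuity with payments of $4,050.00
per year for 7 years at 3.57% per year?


Formula: FV = PMT * ((1+r)^n - 1) / r
Growth factor: (1 + 0.0357)^7 = 1.278315
Numerator: 1.278315 - 1 = 0.278315
FV = $4,050.00 * 0.278315 / 0.0357 = $31,573.53

$31,573.53


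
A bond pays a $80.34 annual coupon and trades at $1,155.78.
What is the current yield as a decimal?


Formula: Current yield = annual coupon / price
Substituting: CY = $80.34 / $1,155.78
CY = 0.069511

0.069511


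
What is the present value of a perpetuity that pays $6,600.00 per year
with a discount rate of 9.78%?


Formula: PV = C / r
Substituting: PV = $6,600.00 / 0.0978
PV = $67,484.66

$67,484.66


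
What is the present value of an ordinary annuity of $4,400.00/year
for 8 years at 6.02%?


Formula: PV = PMT * (1 - (1+r)^(-n)) / r
Discount factor: (1 + 0.0602)^(-8) = 0.626466
Bracket: 1 - 0.626466 = 0.373534
PV = $4,400.00 * 0.373534 / 0.0602 = $27,301.48

$27,301.48


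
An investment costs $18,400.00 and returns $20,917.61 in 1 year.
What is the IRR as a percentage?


Formula: IRR = C1/C0 - 1
Substituting: IRR = $20,917.61 / $18,400.00 - 1
Ratio: 1.136827 - 1 = 0.136827
IRR = 13.6827%

13.6827%


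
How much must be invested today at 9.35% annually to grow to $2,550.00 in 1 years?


Formula: PV = FV / (1 + r)^n
Substituting: PV = $2,550.00 / (1 + 0.0935)^1
Discount factor: (1.0935)^1 = 1.0935
PV = $2,550.00 / 1.0935 = $2,331.96

$2,331.96


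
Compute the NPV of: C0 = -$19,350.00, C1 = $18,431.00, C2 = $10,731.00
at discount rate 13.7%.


Formula: NPV = C0 + C1/(1+r) + C2/(1+r)^2
Discount C1: $18,431.00 / (1 + 0.137) = $16,210.20
Discount C2: $10,731.00 / (1 + 0.137)^2 = $8,300.79
NPV = -$19,350.00 + $16,210.20 + $8,300.79 = $5,160.99

$5,160.99


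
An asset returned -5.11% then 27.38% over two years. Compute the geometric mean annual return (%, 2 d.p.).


Formula: Geometric mean = ((1+r1)*(1+r2))^(1/2) - 1
Product: (1 + -0.0511) * (1 + 0.2738) = 0.9489 * 1.2738 = 1.208709
Square root: 1.208709^0.5 = 1.099413
Geometric mean = 1.099413 - 1 = 0.099413
As percentage: 9.94%

9.94%


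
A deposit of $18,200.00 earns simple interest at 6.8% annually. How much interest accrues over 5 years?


Formula: I = P * r * t
Substituting: I = $18,200.00 * 0.068 * 5
Step: I = $18,200.00 * 0.34
I = $6,188.00

$6,188.00


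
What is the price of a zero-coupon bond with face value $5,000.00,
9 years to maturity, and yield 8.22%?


Formula: Price = FV / (1 + r)^n
Substituting: Price = $5,000.00 / (1 + 0.0822)^9
Discount factor: (1.0822)^9 = 2.035953
Price = $5,000.00 / 2.035953 = $2,455.85

$2,455.85


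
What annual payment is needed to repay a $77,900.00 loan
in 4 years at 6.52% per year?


Formula: PMT = PV * r / (1 - (1+r)^(-n))
Denominator: 1 - (1 + 0.0652)^(-4) = 0.223261
Numerator: $77,900.00 * 0.0652 = 5079.08
PMT = 5079.08 / 0.223261 = $22,749.56

$22,749.56


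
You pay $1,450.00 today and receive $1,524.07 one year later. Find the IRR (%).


Formula: IRR = C1/C0 - 1
Substituting: IRR = $1,524.07 / $1,450.00 - 1
Ratio: 1.051083 - 1 = 0.051083
IRR = 5.1083%

5.1083%


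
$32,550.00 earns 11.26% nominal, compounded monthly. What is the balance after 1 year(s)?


Formula: FV = P * (1 + r/m)^(m*t)
Period rate: r/m = 0.1126 / 12 = 0.009383
Total periods: m*t = 12 * 1 = 12
Growth factor: (1 + 0.009383)^12 = 1.118597
FV = $32,550.00 * 1.118597 = $36,410.32

$36,410.32


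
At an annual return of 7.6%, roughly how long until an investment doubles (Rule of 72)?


Formula: Years ≈ 72 / r
Substituting: Years ≈ 72 / 7.6
Years ≈ 9.5

9.5 years


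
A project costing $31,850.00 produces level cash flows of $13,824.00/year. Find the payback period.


Formula: Payback = investment / annual cash flow
Substituting: Payback = $31,850.00 / $13,824.00
Payback = 2.304 years

2.304 years


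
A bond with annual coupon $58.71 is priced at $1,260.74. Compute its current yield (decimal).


Formula: Current yield = annual coupon / price
Substituting: CY = $58.71 / $1,260.74
CY = 0.046568

0.046568


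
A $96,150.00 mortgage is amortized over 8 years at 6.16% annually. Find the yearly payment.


Formula: PMT = PV * r / (1 - (1+r)^(-n))
Denominator: 1 - (1 + 0.0616)^(-8) = 0.380113
Numerator: $96,150.00 * 0.0616 = 5922.84
PMT = 5922.84 / 0.380113 = $15,581.80

$15,581.80


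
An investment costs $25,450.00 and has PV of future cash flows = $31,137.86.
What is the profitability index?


Formula: PI = PV(cash flows) / initial investment
Substituting: PI = $31,137.86 / $25,450.00
PI = 1.2235

1.2235


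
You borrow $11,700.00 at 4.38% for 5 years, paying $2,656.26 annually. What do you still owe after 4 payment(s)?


Formula: Balance = PV*(1+r)^k - PMT*((1+r)^k - 1)/r
Growth: (1 + 0.0438)^4 = 1.18705
Accumulated factor: ((1+r)^k - 1)/r = 4.270558
Balance = $11,700.00 * 1.18705 - $2,656.26 * 4.270558
Balance = $2,544.78

$2,544.78


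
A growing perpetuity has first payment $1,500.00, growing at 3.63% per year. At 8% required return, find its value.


Formula: PV = C / (r - g)
Spread: r - g = 0.08 - 0.0363 = 0.0437
Substituting: PV = $1,500.00 / 0.0437
PV = $34,324.94

$34,324.94


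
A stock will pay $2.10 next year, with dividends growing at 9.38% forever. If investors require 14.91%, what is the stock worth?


Formula: P = D1 / (r - g)
Spread: r - g = 0.1491 - 0.0938 = 0.0553
Substituting: P = $2.10 / 0.0553
P = $37.97

$37.97


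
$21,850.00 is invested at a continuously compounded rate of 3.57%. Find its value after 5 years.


Formula: FV = P * e^(r*t)
Exponent: r*t = 0.0357 * 5 = 0.1785
e^(0.1785) = 1.195423
FV = $21,850.00 * 1.195423 = $26,119.99

$26,119.99


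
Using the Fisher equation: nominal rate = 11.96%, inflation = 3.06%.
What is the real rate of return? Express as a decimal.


Formula: (1 + r_real) = (1 + r_nom) / (1 + inflation)
Substituting: (1 + r_real) = 1.1196 / 1.0306
(1 + r_real) = 1.086357
r_real = 1.086357 - 1 = 0.086357

0.086357


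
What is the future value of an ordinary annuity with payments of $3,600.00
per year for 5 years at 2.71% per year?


Formula: FV = PMT * ((1+r)^n - 1) / r
Growth factor: (1 + 0.0271)^5 = 1.143046
Numerator: 1.143046 - 1 = 0.143046
FV = $3,600.00 * 0.143046 / 0.0271 = $19,002.40

$19,002.40


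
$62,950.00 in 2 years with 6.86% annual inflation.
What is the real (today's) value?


Formula: Real value = nominal / (1 + inflation)^years
Price level: (1 + 0.0686)^2 = 1.141906
Real value = $62,950.00 / 1.141906 = $55,127.13

$55,127.13


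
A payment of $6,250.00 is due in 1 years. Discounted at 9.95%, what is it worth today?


Formula: PV = FV / (1 + r)^n
Substituting: PV = $6,250.00 / (1 + 0.0995)^1
Discount factor: (1.0995)^1 = 1.0995
PV = $6,250.00 / 1.0995 = $5,684.40

$5,684.40


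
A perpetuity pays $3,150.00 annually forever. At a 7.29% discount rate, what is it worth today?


Formula: PV = C / r
Substituting: PV = $3,150.00 / 0.0729
PV = $43,209.88

$43,209.88


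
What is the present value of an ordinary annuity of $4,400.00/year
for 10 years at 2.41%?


Formula: PV = PMT * (1 - (1+r)^(-n)) / r
Discount factor: (1 + 0.0241)^(-10) = 0.788091
Bracket: 1 - 0.788091 = 0.211909
PV = $4,400.00 * 0.211909 / 0.0241 = $38,688.79

$38,688.79


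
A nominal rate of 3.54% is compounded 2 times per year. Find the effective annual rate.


Formula: EAR = (1 + r/m)^m - 1
Period rate: r/m = 0.0354 / 2 = 0.0177
Compounding: (1 + 0.0177)^2 = 1.035713
EAR = 1.035713 - 1 = 0.035713

0.035713


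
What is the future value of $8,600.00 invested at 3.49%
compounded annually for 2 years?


Formula: FV = P * (1 + r)^n
Substituting: FV = $8,600.00 * (1 + 0.0349)^2
Growth factor: (1.0349)^2 = 1.071018
FV = $8,600.00 * 1.071018 = $9,210.75

$9,210.75


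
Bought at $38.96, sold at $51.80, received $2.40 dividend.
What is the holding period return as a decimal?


Formula: HPR = (P1 - P0 + D) / P0
Gain: $51.80 - $38.96 + $2.40 = $15.24
HPR = $15.24 / $38.96 = 0.3912

0.3912


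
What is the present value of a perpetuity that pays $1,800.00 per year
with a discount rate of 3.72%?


Formula: PV = C / r
Substituting: PV = $1,800.00 / 0.0372
PV = $48,387.10

$48,387.10


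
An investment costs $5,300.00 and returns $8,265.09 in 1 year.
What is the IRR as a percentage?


Formula: IRR = C1/C0 - 1
Substituting: IRR = $8,265.09 / $5,300.00 - 1
Ratio: 1.559451 - 1 = 0.559451
IRR = 55.9451%

55.9451%


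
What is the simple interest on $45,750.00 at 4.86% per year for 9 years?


Formula: I = P * r * t
Substituting: I = $45,750.00 * 0.0486 * 9
Step: I = $45,750.00 * 0.4374
I = $20,011.05

$20,011.05


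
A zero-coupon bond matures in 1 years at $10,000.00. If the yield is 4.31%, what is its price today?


Formula: Price = FV / (1 + r)^n
Substituting: Price = $10,000.00 / (1 + 0.0431)^1
Discount factor: (1.0431)^1 = 1.0431
Price = $10,000.00 / 1.0431 = $9,586.81

$9,586.81


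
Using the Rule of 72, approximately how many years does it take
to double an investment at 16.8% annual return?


Formula: Years ≈ 72 / r
Substituting: Years ≈ 72 / 16.8
Years ≈ 4.3

4.3 years


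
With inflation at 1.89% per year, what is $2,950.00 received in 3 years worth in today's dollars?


Formula: Real value = nominal / (1 + inflation)^years
Price level: (1 + 0.0189)^3 = 1.057778
Real value = $2,950.00 / 1.057778 = $2,788.86

$2,788.86


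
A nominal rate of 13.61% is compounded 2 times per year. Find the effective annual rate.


Formula: EAR = (1 + r/m)^m - 1
Period rate: r/m = 0.1361 / 2 = 0.06805
Compounding: (1 + 0.06805)^2 = 1.140731
EAR = 1.140731 - 1 = 0.140731

0.140731


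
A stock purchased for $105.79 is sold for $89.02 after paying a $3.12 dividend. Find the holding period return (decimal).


Formula: HPR = (P1 - P0 + D) / P0
Gain: $89.02 - $105.79 + $3.12 = -$13.65
HPR = -$13.65 / $105.79 = -0.129

-0.129


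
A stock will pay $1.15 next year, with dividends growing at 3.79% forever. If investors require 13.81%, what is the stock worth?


Formula: P = D1 / (r - g)
Spread: r - g = 0.1381 - 0.0379 = 0.1002
Substituting: P = $1.15 / 0.1002
P = $11.48

$11.48


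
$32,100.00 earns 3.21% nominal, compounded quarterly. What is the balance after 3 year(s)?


Formula: FV = P * (1 + r/m)^(m*t)
Period rate: r/m = 0.0321 / 4 = 0.008025
Total periods: m*t = 4 * 3 = 12
Growth factor: (1 + 0.008025)^12 = 1.100666
FV = $32,100.00 * 1.100666 = $35,331.39

$35,331.39


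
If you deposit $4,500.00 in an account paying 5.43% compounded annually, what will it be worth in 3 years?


Formula: FV = P * (1 + r)^n
Substituting: FV = $4,500.00 * (1 + 0.0543)^3
Growth factor: (1.0543)^3 = 1.171906
FV = $4,500.00 * 1.171906 = $5,273.58

$5,273.58


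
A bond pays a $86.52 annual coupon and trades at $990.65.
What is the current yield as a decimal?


Formula: Current yield = annual coupon / price
Substituting: CY = $86.52 / $990.65
CY = 0.087337

0.087337


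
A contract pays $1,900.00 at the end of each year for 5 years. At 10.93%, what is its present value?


Formula: PV = PMT * (1 - (1+r)^(-n)) / r
Discount factor: (1 + 0.1093)^(-5) = 0.595326
Bracket: 1 - 0.595326 = 0.404674
PV = $1,900.00 * 0.404674 / 0.1093 = $7,034.59

$7,034.59


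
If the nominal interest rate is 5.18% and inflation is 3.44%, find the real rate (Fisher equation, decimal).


Formula: (1 + r_real) = (1 + r_nom) / (1 + inflation)
Substituting: (1 + r_real) = 1.0518 / 1.0344
(1 + r_real) = 1.016821
r_real = 1.016821 - 1 = 0.016821

0.016821


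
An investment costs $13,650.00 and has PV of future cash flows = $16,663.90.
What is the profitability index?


Formula: PI = PV(cash flows) / initial investment
Substituting: PI = $16,663.90 / $13,650.00
PI = 1.2208

1.2208


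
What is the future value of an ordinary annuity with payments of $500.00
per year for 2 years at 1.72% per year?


Formula: FV = PMT * ((1+r)^n - 1) / r
Growth factor: (1 + 0.0172)^2 = 1.034696
Numerator: 1.034696 - 1 = 0.034696
FV = $500.00 * 0.034696 / 0.0172 = $1,008.60

$1,008.60


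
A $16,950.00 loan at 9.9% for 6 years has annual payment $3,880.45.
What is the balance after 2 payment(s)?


Formula: Balance = PV*(1+r)^k - PMT*((1+r)^k - 1)/r
Growth: (1 + 0.099)^2 = 1.207801
Accumulated factor: ((1+r)^k - 1)/r = 2.099
Balance = $16,950.00 * 1.207801 - $3,880.45 * 2.099
Balance = $12,327.16

$12,327.16


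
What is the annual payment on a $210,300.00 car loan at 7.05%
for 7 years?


Formula: PMT = PV * r / (1 - (1+r)^(-n))
Denominator: 1 - (1 + 0.0705)^(-7) = 0.379283
Numerator: $210,300.00 * 0.0705 = 14826.15
PMT = 14826.15 / 0.379283 = $39,089.89

$39,089.89


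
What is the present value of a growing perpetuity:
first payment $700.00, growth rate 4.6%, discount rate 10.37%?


Formula: PV = C / (r - g)
Spread: r - g = 0.1037 - 0.046 = 0.0577
Substituting: PV = $700.00 / 0.0577
PV = $12,131.72

$12,131.72


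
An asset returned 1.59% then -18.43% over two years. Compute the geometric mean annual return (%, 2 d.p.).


Formula: Geometric mean = ((1+r1)*(1+r2))^(1/2) - 1
Product: (1 + 0.0159) * (1 + -0.1843) = 1.0159 * 0.8157 = 0.82867
Square root: 0.82867^0.5 = 0.910313
Geometric mean = 0.910313 - 1 = -0.089687
As percentage: -8.97%

-8.97%


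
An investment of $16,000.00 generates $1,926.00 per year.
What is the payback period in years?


Formula: Payback = investment / annual cash flow
Substituting: Payback = $16,000.00 / $1,926.00
Payback = 8.3074 years

8.3074 years


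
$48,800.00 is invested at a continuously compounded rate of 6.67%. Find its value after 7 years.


Formula: FV = P * e^(r*t)
Exponent: r*t = 0.0667 * 7 = 0.4669
e^(0.4669) = 1.595042
FV = $48,800.00 * 1.595042 = $77,838.04

$77,838.04


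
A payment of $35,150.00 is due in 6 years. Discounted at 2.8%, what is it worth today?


Formula: PV = FV / (1 + r)^n
Substituting: PV = $35,150.00 / (1 + 0.028)^6
Discount factor: (1.028)^6 = 1.180208
PV = $35,150.00 / 1.180208 = $29,782.88

$29,782.88


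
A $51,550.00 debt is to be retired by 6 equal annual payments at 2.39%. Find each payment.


Formula: PMT = PV * r / (1 - (1+r)^(-n))
Denominator: 1 - (1 + 0.0239)^(-6) = 0.13213
Numerator: $51,550.00 * 0.0239 = 1232.045
PMT = 1232.045 / 0.13213 = $9,324.50

$9,324.50


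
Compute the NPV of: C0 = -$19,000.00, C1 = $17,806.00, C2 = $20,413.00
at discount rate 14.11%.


Formula: NPV = C0 + C1/(1+r) + C2/(1+r)^2
Discount C1: $17,806.00 / (1 + 0.1411) = $15,604.24
Discount C2: $20,413.00 / (1 + 0.1411)^2 = $15,676.87
NPV = -$19,000.00 + $15,604.24 + $15,676.87 = $12,281.11

$12,281.11


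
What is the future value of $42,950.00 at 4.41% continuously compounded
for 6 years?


Formula: FV = P * e^(r*t)
Exponent: r*t = 0.0441 * 6 = 0.2646
e^(0.2646) = 1.30291
FV = $42,950.00 * 1.30291 = $55,959.97

$55,959.97


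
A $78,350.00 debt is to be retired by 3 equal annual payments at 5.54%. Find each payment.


Formula: PMT = PV * r / (1 - (1+r)^(-n))
Denominator: 1 - (1 + 0.0554)^(-3) = 0.149354
Numerator: $78,350.00 * 0.0554 = 4340.59
PMT = 4340.59 / 0.149354 = $29,062.38

$29,062.38
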